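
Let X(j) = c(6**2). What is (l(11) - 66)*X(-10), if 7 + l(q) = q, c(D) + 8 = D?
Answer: -1736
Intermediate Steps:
c(D) = -8 + D
l(q) = -7 + q
X(j) = 28 (X(j) = -8 + 6**2 = -8 + 36 = 28)
(l(11) - 66)*X(-10) = ((-7 + 11) - 66)*28 = (4 - 66)*28 = -62*28 = -1736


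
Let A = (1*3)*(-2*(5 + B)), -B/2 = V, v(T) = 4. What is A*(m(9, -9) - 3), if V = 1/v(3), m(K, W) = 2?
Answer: 27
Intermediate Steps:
V = ¼ (V = 1/4 = ¼ ≈ 0.25000)
B = -½ (B = -2*¼ = -½ ≈ -0.50000)
A = -27 (A = (1*3)*(-2*(5 - ½)) = 3*(-2*9/2) = 3*(-9) = -27)
A*(m(9, -9) - 3) = -27*(2 - 3) = -27*(-1) = 27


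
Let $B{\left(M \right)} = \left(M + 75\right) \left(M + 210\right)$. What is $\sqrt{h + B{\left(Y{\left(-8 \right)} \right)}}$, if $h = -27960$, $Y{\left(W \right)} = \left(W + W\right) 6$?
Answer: $i \sqrt{30354} \approx 174.22 i$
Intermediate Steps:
$Y{\left(W \right)} = 12 W$ ($Y{\left(W \right)} = 2 W 6 = 12 W$)
$B{\left(M \right)} = \left(75 + M\right) \left(210 + M\right)$
$\sqrt{h + B{\left(Y{\left(-8 \right)} \right)}} = \sqrt{-27960 + \left(15750 + \left(12 \left(-8\right)\right)^{2} + 285 \cdot 12 \left(-8\right)\right)} = \sqrt{-27960 + \left(15750 + \left(-96\right)^{2} + 285 \left(-96\right)\right)} = \sqrt{-27960 + \left(15750 + 9216 - 27360\right)} = \sqrt{-27960 - 2394} = \sqrt{-30354} = i \sqrt{30354}$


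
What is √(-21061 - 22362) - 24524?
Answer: -24524 + I*√43423 ≈ -24524.0 + 208.38*I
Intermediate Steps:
√(-21061 - 22362) - 24524 = √(-43423) - 24524 = I*√43423 - 24524 = -24524 + I*√43423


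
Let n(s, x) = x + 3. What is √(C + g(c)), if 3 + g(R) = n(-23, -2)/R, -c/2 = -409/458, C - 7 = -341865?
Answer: 2*I*√14296689070/409 ≈ 584.69*I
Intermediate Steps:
C = -341858 (C = 7 - 341865 = -341858)
n(s, x) = 3 + x
c = 409/229 (c = -(-818)/458 = -2*(-409/458) = 409/229 ≈ 1.7860)
g(R) = -3 + 1/R (g(R) = -3 + (3 - 2)/R = -3 + 1/R)
√(C + g(c)) = √(-341858 + (-3 + 1/(409/229))) = √(-341858 + (-3 + 229/409)) = √(-341858 - 998/409) = √(-139820920/409) = 2*I*√14296689070/409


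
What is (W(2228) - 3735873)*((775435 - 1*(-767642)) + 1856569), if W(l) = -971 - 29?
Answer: -12704045346958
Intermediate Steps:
W(l) = -1000
(W(2228) - 3735873)*((775435 - 1*(-767642)) + 1856569) = (-1000 - 3735873)*((775435 - 1*(-767642)) + 1856569) = -3736873*((775435 + 767642) + 1856569) = -3736873*(1543077 + 1856569) = -3736873*3399646 = -12704045346958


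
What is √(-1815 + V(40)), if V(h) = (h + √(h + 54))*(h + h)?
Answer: √(1385 + 80*√94) ≈ 46.483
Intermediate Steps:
V(h) = 2*h*(h + √(54 + h)) (V(h) = (h + √(54 + h))*(2*h) = 2*h*(h + √(54 + h)))
√(-1815 + V(40)) = √(-1815 + 2*40*(40 + √(54 + 40))) = √(-1815 + 2*40*(40 + √94)) = √(-1815 + (3200 + 80*√94)) = √(1385 + 80*√94)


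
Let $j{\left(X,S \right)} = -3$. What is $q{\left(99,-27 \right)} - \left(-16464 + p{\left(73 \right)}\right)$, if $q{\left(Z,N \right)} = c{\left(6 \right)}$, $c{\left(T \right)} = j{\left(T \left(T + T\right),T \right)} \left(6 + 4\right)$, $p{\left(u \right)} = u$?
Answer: $16361$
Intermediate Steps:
$c{\left(T \right)} = -30$ ($c{\left(T \right)} = - 3 \left(6 + 4\right) = \left(-3\right) 10 = -30$)
$q{\left(Z,N \right)} = -30$
$q{\left(99,-27 \right)} - \left(-16464 + p{\left(73 \right)}\right) = -30 - \left(-16464 + 73\right) = -30 - -16391 = -30 + 16391 = 16361$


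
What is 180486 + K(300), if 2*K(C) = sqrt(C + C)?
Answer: 180486 + 5*sqrt(6) ≈ 1.8050e+5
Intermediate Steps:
K(C) = sqrt(2)*sqrt(C)/2 (K(C) = sqrt(C + C)/2 = sqrt(2*C)/2 = (sqrt(2)*sqrt(C))/2 = sqrt(2)*sqrt(C)/2)
180486 + K(300) = 180486 + sqrt(2)*sqrt(300)/2 = 180486 + sqrt(2)*(10*sqrt(3))/2 = 180486 + 5*sqrt(6)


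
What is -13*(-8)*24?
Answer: 2496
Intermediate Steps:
-13*(-8)*24 = 104*24 = 2496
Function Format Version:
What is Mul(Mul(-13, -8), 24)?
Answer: 2496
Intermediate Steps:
Mul(Mul(-13, -8), 24) = Mul(104, 24) = 2496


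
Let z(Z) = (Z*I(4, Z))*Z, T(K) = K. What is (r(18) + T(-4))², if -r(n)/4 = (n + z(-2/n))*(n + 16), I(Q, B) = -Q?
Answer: 39230932624/6561 ≈ 5.9794e+6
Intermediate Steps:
z(Z) = -4*Z² (z(Z) = (Z*(-1*4))*Z = (Z*(-4))*Z = (-4*Z)*Z = -4*Z²)
r(n) = -4*(16 + n)*(n - 16/n²) (r(n) = -4*(n - 4*4/n²)*(n + 16) = -4*(n - 16/n²)*(16 + n) = -4*(16 + n)*(n - 16/n²))
(r(18) + T(-4))² = (4*(256 + 16*18 - 1*18³*(16 + 18))/18² - 4)² = (4*(1/324)*(256 + 288 - 1*5832*34) - 4)² = (4*(1/324)*(256 + 288 - 198288) - 4)² = (4*(1/324)*(-197744) - 4)² = (-197744/81 - 4)² = (-198068/81)² = 39230932624/6561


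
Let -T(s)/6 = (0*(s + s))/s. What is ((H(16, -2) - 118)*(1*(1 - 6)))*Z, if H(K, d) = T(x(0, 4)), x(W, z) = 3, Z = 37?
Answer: 21830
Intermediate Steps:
T(s) = 0 (T(s) = -6*0*(s + s)/s = -6*0*(2*s)/s = -0/s = -6*0 = 0)
H(K, d) = 0
((H(16, -2) - 118)*(1*(1 - 6)))*Z = ((0 - 118)*(1*(1 - 6)))*37 = -118*(-5)*37 = 590*37 = 21830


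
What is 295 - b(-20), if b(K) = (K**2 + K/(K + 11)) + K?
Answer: -785/9 ≈ -87.222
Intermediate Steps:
b(K) = K + K**2 + K/(11 + K) (b(K) = (K**2 + K/(11 + K)) + K = K + K**2 + K/(11 + K))
295 - b(-20) = 295 - (-20)*(12 + (-20)**2 + 12*(-20))/(11 - 20) = 295 - (-20)*(12 + 400 - 240)/(-9) = 295 - (-20)*(-1)*172/9 = 295 - 1*3440/9 = 295 - 3440/9 = -785/9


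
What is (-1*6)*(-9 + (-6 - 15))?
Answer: 180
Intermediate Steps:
(-1*6)*(-9 + (-6 - 15)) = -6*(-9 - 21) = -6*(-30) = 180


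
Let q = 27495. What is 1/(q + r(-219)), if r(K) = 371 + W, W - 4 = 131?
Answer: 1/28001 ≈ 3.5713e-5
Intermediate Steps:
W = 135 (W = 4 + 131 = 135)
r(K) = 506 (r(K) = 371 + 135 = 506)
1/(q + r(-219)) = 1/(27495 + 506) = 1/28001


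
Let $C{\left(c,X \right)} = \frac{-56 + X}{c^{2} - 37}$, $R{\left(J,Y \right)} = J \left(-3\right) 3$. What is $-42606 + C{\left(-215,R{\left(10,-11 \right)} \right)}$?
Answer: $- \frac{983943037}{23094} \approx -42606.0$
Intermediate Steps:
$R{\left(J,Y \right)} = - 9 J$ ($R{\left(J,Y \right)} = - 3 J 3 = - 9 J$)
$C{\left(c,X \right)} = \frac{-56 + X}{-37 + c^{2}}$
$-42606 + C{\left(-215,R{\left(10,-11 \right)} \right)} = -42606 + \frac{-56 - 90}{-37 + \left(-215\right)^{2}} = -42606 + \frac{-56 - 90}{-37 + 46225} = -42606 + \frac{1}{46188} \left(-146\right) = -42606 - \frac{73}{23094} = - \frac{983943037}{23094}$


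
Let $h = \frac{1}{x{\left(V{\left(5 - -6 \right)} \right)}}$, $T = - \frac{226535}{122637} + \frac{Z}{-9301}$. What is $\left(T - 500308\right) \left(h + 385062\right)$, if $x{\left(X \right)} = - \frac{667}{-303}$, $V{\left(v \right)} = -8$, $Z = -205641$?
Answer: $- \frac{48854747654547773843366}{253603791193} \approx -1.9264 \cdot 10^{11}$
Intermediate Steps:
$x{\left(X \right)} = \frac{667}{303}$ ($x{\left(X \right)} = \left(-667\right) \left(- \frac{1}{303}\right) = \frac{667}{303}$)
$T = \frac{23112193282}{1140646737}$ ($T = - \frac{226535}{122637} - \frac{205641}{-9301} = \left(-226535\right) \frac{1}{122637} - - \frac{205641}{9301} = - \frac{226535}{122637} + \frac{205641}{9301} = \frac{23112193282}{1140646737} \approx 20.262$)
$h = \frac{303}{667}$ ($h = \frac{1}{\frac{667}{303}} = \frac{303}{667} \approx 0.45427$)
$\left(T - 500308\right) \left(h + 385062\right) = \left(\frac{23112193282}{1140646737} - 500308\right) \left(\frac{303}{667} + 385062\right) = \left(- \frac{570651575501714}{1140646737}\right) \frac{256836657}{667} = - \frac{48854747654547773843366}{253603791193}$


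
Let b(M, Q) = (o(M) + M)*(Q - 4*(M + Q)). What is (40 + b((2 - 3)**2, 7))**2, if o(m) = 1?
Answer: 100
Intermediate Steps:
b(M, Q) = (1 + M)*(-4*M - 3*Q) (b(M, Q) = (1 + M)*(Q - 4*(M + Q)) = (1 + M)*(Q + (-4*M - 4*Q)) = (1 + M)*(-4*M - 3*Q))
(40 + b((2 - 3)**2, 7))**2 = (40 + (-4*(2 - 3)**2 - 4*(2 - 3)**4 - 3*7 - 3*(2 - 3)**2*7))**2 = (40 + (-4*(-1)**2 - 4*((-1)**2)**2 - 21 - 3*(-1)**2*7))**2 = (40 + (-4*1 - 4*1**2 - 21 - 3*1*7))**2 = (40 + (-4 - 4*1 - 21 - 21))**2 = (40 + (-4 - 4 - 21 - 21))**2 = (40 - 50)**2 = (-10)**2 = 100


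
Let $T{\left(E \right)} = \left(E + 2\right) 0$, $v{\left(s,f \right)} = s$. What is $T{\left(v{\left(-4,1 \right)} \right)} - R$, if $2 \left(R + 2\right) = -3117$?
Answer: $\frac{3121}{2} \approx 1560.5$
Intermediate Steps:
$T{\left(E \right)} = 0$ ($T{\left(E \right)} = \left(2 + E\right) 0 = 0$)
$R = - \frac{3121}{2}$ ($R = -2 + \frac{1}{2} \left(-3117\right) = -2 - \frac{3117}{2} = - \frac{3121}{2} \approx -1560.5$)
$T{\left(v{\left(-4,1 \right)} \right)} - R = 0 - - \frac{3121}{2} = 0 + \frac{3121}{2} = \frac{3121}{2}$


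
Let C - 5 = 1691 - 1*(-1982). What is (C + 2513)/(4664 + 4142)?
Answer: 6191/8806 ≈ 0.70304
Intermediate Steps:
C = 3678 (C = 5 + (1691 - 1*(-1982)) = 5 + (1691 + 1982) = 5 + 3673 = 3678)
(C + 2513)/(4664 + 4142) = (3678 + 2513)/(4664 + 4142) = 6191/8806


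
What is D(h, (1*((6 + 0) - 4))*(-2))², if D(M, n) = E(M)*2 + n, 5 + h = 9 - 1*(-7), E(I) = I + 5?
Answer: 784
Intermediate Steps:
E(I) = 5 + I
h = 11 (h = -5 + (9 - 1*(-7)) = -5 + (9 + 7) = -5 + 16 = 11)
D(M, n) = 10 + n + 2*M (D(M, n) = (5 + M)*2 + n = (10 + 2*M) + n = 10 + n + 2*M)
D(h, (1*((6 + 0) - 4))*(-2))² = (10 + (1*((6 + 0) - 4))*(-2) + 2*11)² = (10 + (1*(6 - 4))*(-2) + 22)² = (10 + (1*2)*(-2) + 22)² = (10 + 2*(-2) + 22)² = (10 - 4 + 22)² = 28² = 784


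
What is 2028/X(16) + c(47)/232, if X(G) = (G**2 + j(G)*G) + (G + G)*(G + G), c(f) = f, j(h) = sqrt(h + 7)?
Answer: 2652199/1479464 - 507*sqrt(23)/25508 ≈ 1.6974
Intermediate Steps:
j(h) = sqrt(7 + h)
X(G) = 5*G**2 + G*sqrt(7 + G) (X(G) = (G**2 + sqrt(7 + G)*G) + (G + G)*(G + G) = (G**2 + G*sqrt(7 + G)) + (2*G)*(2*G) = (G**2 + G*sqrt(7 + G)) + 4*G**2 = 5*G**2 + G*sqrt(7 + G))
2028/X(16) + c(47)/232 = 2028/((16*(sqrt(7 + 16) + 5*16))) + 47/232 = 2028/((16*(sqrt(23) + 80))) + 47*(1/232) = 2028/((16*(80 + sqrt(23)))) + 47/232 = 2028/(1280 + 16*sqrt(23)) + 47/232 = 47/232 + 2028/(1280 + 16*sqrt(23))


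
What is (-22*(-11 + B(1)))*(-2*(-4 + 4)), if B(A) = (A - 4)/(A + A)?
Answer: 0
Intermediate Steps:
B(A) = (-4 + A)/(2*A) (B(A) = (-4 + A)/((2*A)) = (-4 + A)*(1/(2*A)) = (-4 + A)/(2*A))
(-22*(-11 + B(1)))*(-2*(-4 + 4)) = (-22*(-11 + (½)*(-4 + 1)/1))*(-2*(-4 + 4)) = (-22*(-11 + (½)*1*(-3)))*(-2*0) = -22*(-11 - 3/2)*0 = -22*(-25/2)*0 = 275*0 = 0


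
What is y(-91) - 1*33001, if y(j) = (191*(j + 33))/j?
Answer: -2992013/91 ≈ -32879.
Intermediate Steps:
y(j) = (6303 + 191*j)/j (y(j) = (191*(33 + j))/j = (6303 + 191*j)/j)
y(-91) - 1*33001 = (191 + 6303/(-91)) - 1*33001 = (191 + 6303*(-1/91)) - 33001 = (191 - 6303/91) - 33001 = 11078/91 - 33001 = -2992013/91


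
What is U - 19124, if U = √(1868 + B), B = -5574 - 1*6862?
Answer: -19124 + 2*I*√2642 ≈ -19124.0 + 102.8*I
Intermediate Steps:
B = -12436 (B = -5574 - 6862 = -12436)
U = 2*I*√2642 (U = √(1868 - 12436) = √(-10568) = 2*I*√2642 ≈ 102.8*I)
U - 19124 = 2*I*√2642 - 19124 = -19124 + 2*I*√2642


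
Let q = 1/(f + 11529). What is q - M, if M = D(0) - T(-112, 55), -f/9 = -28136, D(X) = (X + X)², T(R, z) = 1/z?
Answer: 264808/14561415 ≈ 0.018186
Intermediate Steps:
D(X) = 4*X² (D(X) = (2*X)² = 4*X²)
f = 253224 (f = -9*(-28136) = 253224)
q = 1/264753 (q = 1/(253224 + 11529) = 1/264753 ≈ 3.7771e-6)
M = -1/55 (M = 4*0² - 1/55 = 4*0 - 1*1/55 = 0 - 1/55 = -1/55 ≈ -0.018182)
q - M = 1/264753 - 1*(-1/55) = 1/264753 + 1/55 = 264808/14561415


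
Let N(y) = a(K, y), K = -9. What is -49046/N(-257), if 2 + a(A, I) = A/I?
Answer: 12604822/505 ≈ 24960.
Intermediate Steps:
a(A, I) = -2 + A/I
N(y) = -2 - 9/y
-49046/N(-257) = -49046/(-2 - 9/(-257)) = -49046/(-2 - 9*(-1/257)) = -49046/(-2 + 9/257) = -49046/(-505/257) = -49046*(-257/505) = 12604822/505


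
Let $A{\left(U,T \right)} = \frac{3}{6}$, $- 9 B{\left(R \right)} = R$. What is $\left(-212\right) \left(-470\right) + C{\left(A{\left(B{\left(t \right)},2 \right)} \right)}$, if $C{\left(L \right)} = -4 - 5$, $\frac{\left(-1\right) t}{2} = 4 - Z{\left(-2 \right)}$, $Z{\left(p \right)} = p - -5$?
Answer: $99631$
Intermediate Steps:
$Z{\left(p \right)} = 5 + p$ ($Z{\left(p \right)} = p + 5 = 5 + p$)
$t = -2$ ($t = - 2 \left(4 - \left(5 - 2\right)\right) = - 2 \left(4 - 3\right) = \left(-2\right) 1 = -2$)
$B{\left(R \right)} = - \frac{R}{9}$
$A{\left(U,T \right)} = \frac{1}{2}$ ($A{\left(U,T \right)} = 3 \cdot \frac{1}{6} = \frac{1}{2}$)
$C{\left(L \right)} = -9$ ($C{\left(L \right)} = -4 - 5 = -9$)
$\left(-212\right) \left(-470\right) + C{\left(A{\left(B{\left(t \right)},2 \right)} \right)} = \left(-212\right) \left(-470\right) - 9 = 99640 - 9 = 99631$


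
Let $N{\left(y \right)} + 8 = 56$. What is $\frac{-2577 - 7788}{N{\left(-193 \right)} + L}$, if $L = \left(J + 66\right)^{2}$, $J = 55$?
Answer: $- \frac{10365}{14689} \approx -0.70563$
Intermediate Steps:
$N{\left(y \right)} = 48$ ($N{\left(y \right)} = -8 + 56 = 48$)
$L = 14641$ ($L = \left(55 + 66\right)^{2} = 121^{2} = 14641$)
$\frac{-2577 - 7788}{N{\left(-193 \right)} + L} = \frac{-2577 - 7788}{48 + 14641} = - \frac{10365}{14689}$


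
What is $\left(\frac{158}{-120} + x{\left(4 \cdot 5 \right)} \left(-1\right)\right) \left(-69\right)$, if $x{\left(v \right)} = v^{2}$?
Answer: $\frac{553817}{20} \approx 27691.0$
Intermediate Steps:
$\left(\frac{158}{-120} + x{\left(4 \cdot 5 \right)} \left(-1\right)\right) \left(-69\right) = \left(\frac{158}{-120} + \left(4 \cdot 5\right)^{2} \left(-1\right)\right) \left(-69\right) = \left(158 \left(- \frac{1}{120}\right) + 20^{2} \left(-1\right)\right) \left(-69\right) = \left(- \frac{79}{60} + 400 \left(-1\right)\right) \left(-69\right) = \left(- \frac{79}{60} - 400\right) \left(-69\right) = \left(- \frac{24079}{60}\right) \left(-69\right) = \frac{553817}{20}$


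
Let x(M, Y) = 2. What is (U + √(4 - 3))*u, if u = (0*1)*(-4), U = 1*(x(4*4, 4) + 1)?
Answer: 0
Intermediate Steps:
U = 3 (U = 1*(2 + 1) = 1*3 = 3)
u = 0 (u = 0*(-4) = 0)
(U + √(4 - 3))*u = (3 + √(4 - 3))*0 = (3 + √1)*0 = (3 + 1)*0 = 4*0 = 0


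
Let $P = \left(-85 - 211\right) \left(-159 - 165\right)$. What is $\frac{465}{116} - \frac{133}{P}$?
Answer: $\frac{11144983}{2781216} \approx 4.0072$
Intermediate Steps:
$P = 95904$ ($P = \left(-296\right) \left(-324\right) = 95904$)
$\frac{465}{116} - \frac{133}{P} = \frac{465}{116} - \frac{133}{95904} = \frac{11144983}{2781216}$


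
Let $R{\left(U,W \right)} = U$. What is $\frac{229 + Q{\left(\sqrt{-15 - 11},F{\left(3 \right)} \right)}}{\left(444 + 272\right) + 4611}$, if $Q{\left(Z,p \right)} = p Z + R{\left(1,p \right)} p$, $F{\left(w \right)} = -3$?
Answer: $\frac{226}{5327} - \frac{3 i \sqrt{26}}{5327} \approx 0.042425 - 0.0028716 i$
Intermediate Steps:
$Q{\left(Z,p \right)} = p + Z p$ ($Q{\left(Z,p \right)} = p Z + 1 p = Z p + p = p + Z p$)
$\frac{229 + Q{\left(\sqrt{-15 - 11},F{\left(3 \right)} \right)}}{\left(444 + 272\right) + 4611} = \frac{229 - 3 \left(1 + \sqrt{-15 - 11}\right)}{\left(444 + 272\right) + 4611} = \frac{229 - 3 \left(1 + \sqrt{-26}\right)}{716 + 4611} = \frac{229 - 3 \left(1 + i \sqrt{26}\right)}{5327} = \left(229 - \left(3 + 3 i \sqrt{26}\right)\right) \frac{1}{5327} = \left(226 - 3 i \sqrt{26}\right) \frac{1}{5327} = \frac{226}{5327} - \frac{3 i \sqrt{26}}{5327}$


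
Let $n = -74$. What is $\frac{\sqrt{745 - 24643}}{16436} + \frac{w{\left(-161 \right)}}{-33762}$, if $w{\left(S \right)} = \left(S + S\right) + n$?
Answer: $\frac{66}{5627} + \frac{i \sqrt{23898}}{16436} \approx 0.011729 + 0.0094056 i$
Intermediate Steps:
$w{\left(S \right)} = -74 + 2 S$ ($w{\left(S \right)} = \left(S + S\right) - 74 = 2 S - 74 = -74 + 2 S$)
$\frac{\sqrt{745 - 24643}}{16436} + \frac{w{\left(-161 \right)}}{-33762} = \frac{\sqrt{745 - 24643}}{16436} + \frac{-74 + 2 \left(-161\right)}{-33762} = \sqrt{-23898} \cdot \frac{1}{16436} + \left(-74 - 322\right) \left(- \frac{1}{33762}\right) = i \sqrt{23898} \cdot \frac{1}{16436} - - \frac{66}{5627} = \frac{i \sqrt{23898}}{16436} + \frac{66}{5627} = \frac{66}{5627} + \frac{i \sqrt{23898}}{16436}$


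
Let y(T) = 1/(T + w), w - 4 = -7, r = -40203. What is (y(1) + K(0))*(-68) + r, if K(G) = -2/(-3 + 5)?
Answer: -40101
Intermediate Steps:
w = -3 (w = 4 - 7 = -3)
y(T) = 1/(-3 + T) (y(T) = 1/(T - 3) = 1/(-3 + T))
K(G) = -1 (K(G) = -2/2 = -2*½ = -1)
(y(1) + K(0))*(-68) + r = (1/(-3 + 1) - 1)*(-68) - 40203 = (1/(-2) - 1)*(-68) - 40203 = (-½ - 1)*(-68) - 40203 = -3/2*(-68) - 40203 = 102 - 40203 = -40101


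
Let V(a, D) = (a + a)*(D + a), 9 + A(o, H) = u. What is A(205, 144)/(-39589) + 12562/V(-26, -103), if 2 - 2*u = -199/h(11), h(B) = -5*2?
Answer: 2487187133/1327815060 ≈ 1.8731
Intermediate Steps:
h(B) = -10
u = -179/20 (u = 1 - (-199)/(2*(-10)) = 1 - (-199)*(-1)/(2*10) = 1 - 1/2*199/10 = 1 - 199/20 = -179/20 ≈ -8.9500)
A(o, H) = -359/20 (A(o, H) = -9 - 179/20 = -359/20)
V(a, D) = 2*a*(D + a) (V(a, D) = (2*a)*(D + a) = 2*a*(D + a))
A(205, 144)/(-39589) + 12562/V(-26, -103) = -359/20/(-39589) + 12562/((2*(-26)*(-103 - 26))) = -359/20*(-1/39589) + 12562/((2*(-26)*(-129))) = 359/791780 + 12562/6708 = 359/791780 + 12562*(1/6708) = 359/791780 + 6281/3354 = 2487187133/1327815060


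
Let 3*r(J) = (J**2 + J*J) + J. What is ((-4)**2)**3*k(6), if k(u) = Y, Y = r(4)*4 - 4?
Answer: 180224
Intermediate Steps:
r(J) = J/3 + 2*J**2/3 (r(J) = ((J**2 + J*J) + J)/3 = ((J**2 + J**2) + J)/3 = (2*J**2 + J)/3 = (J + 2*J**2)/3 = J/3 + 2*J**2/3)
Y = 44 (Y = ((1/3)*4*(1 + 2*4))*4 - 4 = ((1/3)*4*(1 + 8))*4 - 4 = ((1/3)*4*9)*4 - 4 = 12*4 - 4 = 48 - 4 = 44)
k(u) = 44
((-4)**2)**3*k(6) = ((-4)**2)**3*44 = 16**3*44 = 4096*44 = 180224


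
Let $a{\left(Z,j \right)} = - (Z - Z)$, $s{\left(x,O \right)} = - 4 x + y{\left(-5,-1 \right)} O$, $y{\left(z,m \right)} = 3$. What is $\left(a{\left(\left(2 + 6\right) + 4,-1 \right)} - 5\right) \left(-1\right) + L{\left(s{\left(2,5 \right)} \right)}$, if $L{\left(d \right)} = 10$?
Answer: $15$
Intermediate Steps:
$s{\left(x,O \right)} = - 4 x + 3 O$
$a{\left(Z,j \right)} = 0$ ($a{\left(Z,j \right)} = \left(-1\right) 0 = 0$)
$\left(a{\left(\left(2 + 6\right) + 4,-1 \right)} - 5\right) \left(-1\right) + L{\left(s{\left(2,5 \right)} \right)} = \left(0 - 5\right) \left(-1\right) + 10 = \left(-5\right) \left(-1\right) + 10 = 5 + 10 = 15$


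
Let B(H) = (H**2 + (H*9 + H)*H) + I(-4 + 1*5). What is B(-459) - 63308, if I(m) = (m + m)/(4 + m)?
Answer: 11270917/5 ≈ 2.2542e+6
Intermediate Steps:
I(m) = 2*m/(4 + m) (I(m) = (2*m)/(4 + m) = 2*m/(4 + m))
B(H) = 2/5 + 11*H**2 (B(H) = (H**2 + (H*9 + H)*H) + 2*(-4 + 1*5)/(4 + (-4 + 1*5)) = (H**2 + (9*H + H)*H) + 2*(-4 + 5)/(4 + (-4 + 5)) = (H**2 + (10*H)*H) + 2*1/(4 + 1) = (H**2 + 10*H**2) + 2*1/5 = 11*H**2 + 2*1*(1/5) = 11*H**2 + 2/5 = 2/5 + 11*H**2)
B(-459) - 63308 = (2/5 + 11*(-459)**2) - 63308 = (2/5 + 11*210681) - 63308 = (2/5 + 2317491) - 63308 = 11587457/5 - 63308 = 11270917/5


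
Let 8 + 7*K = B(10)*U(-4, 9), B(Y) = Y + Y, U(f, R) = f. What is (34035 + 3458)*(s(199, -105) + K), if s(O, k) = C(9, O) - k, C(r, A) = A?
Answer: 76485720/7 ≈ 1.0927e+7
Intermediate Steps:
B(Y) = 2*Y
K = -88/7 (K = -8/7 + ((2*10)*(-4))/7 = -8/7 + (20*(-4))/7 = -8/7 + (⅐)*(-80) = -8/7 - 80/7 = -88/7 ≈ -12.571)
s(O, k) = O - k
(34035 + 3458)*(s(199, -105) + K) = (34035 + 3458)*((199 - 1*(-105)) - 88/7) = 37493*((199 + 105) - 88/7) = 37493*(304 - 88/7) = 37493*(2040/7) = 76485720/7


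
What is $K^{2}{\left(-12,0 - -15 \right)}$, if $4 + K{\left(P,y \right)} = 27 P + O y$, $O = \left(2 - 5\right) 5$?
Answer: $305809$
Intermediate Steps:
$O = -15$ ($O = \left(2 - 5\right) 5 = \left(-3\right) 5 = -15$)
$K{\left(P,y \right)} = -4 - 15 y + 27 P$ ($K{\left(P,y \right)} = -4 + \left(27 P - 15 y\right) = -4 + \left(- 15 y + 27 P\right) = -4 - 15 y + 27 P$)
$K^{2}{\left(-12,0 - -15 \right)} = \left(-4 - 15 \left(0 - -15\right) + 27 \left(-12\right)\right)^{2} = \left(-4 - 15 \left(0 + 15\right) - 324\right)^{2} = \left(-4 - 225 - 324\right)^{2} = \left(-553\right)^{2} = 305809$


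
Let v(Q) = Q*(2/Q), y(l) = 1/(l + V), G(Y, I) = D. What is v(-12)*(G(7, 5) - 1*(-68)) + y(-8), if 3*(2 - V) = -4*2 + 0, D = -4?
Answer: 1277/10 ≈ 127.70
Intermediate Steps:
G(Y, I) = -4
V = 14/3 (V = 2 - (-4*2 + 0)/3 = 2 - (-8 + 0)/3 = 2 - ⅓*(-8) = 2 + 8/3 = 14/3 ≈ 4.6667)
y(l) = 1/(14/3 + l) (y(l) = 1/(l + 14/3) = 1/(14/3 + l))
v(Q) = 2
v(-12)*(G(7, 5) - 1*(-68)) + y(-8) = 2*(-4 - 1*(-68)) + 3/(14 + 3*(-8)) = 2*(-4 + 68) + 3/(14 - 24) = 2*64 + 3/(-10) = 128 + 3*(-⅒) = 128 - 3/10 = 1277/10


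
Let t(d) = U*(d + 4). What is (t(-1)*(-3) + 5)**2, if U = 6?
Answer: 2401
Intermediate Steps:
t(d) = 24 + 6*d (t(d) = 6*(d + 4) = 6*(4 + d) = 24 + 6*d)
(t(-1)*(-3) + 5)**2 = ((24 + 6*(-1))*(-3) + 5)**2 = ((24 - 6)*(-3) + 5)**2 = (18*(-3) + 5)**2 = (-54 + 5)**2 = (-49)**2 = 2401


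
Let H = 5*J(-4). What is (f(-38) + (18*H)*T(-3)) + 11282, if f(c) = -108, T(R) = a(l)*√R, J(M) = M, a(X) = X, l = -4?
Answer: 11174 + 1440*I*√3 ≈ 11174.0 + 2494.2*I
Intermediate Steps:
T(R) = -4*√R
H = -20 (H = 5*(-4) = -20)
(f(-38) + (18*H)*T(-3)) + 11282 = (-108 + (18*(-20))*(-4*I*√3)) + 11282 = (-108 - (-1440)*I*√3) + 11282 = (-108 + 1440*I*√3) + 11282 = 11174 + 1440*I*√3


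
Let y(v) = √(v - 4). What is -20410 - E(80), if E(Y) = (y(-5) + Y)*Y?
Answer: -26810 - 240*I ≈ -26810.0 - 240.0*I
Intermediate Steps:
y(v) = √(-4 + v)
E(Y) = Y*(Y + 3*I) (E(Y) = (√(-4 - 5) + Y)*Y = (√(-9) + Y)*Y = (3*I + Y)*Y = (Y + 3*I)*Y = Y*(Y + 3*I))
-20410 - E(80) = -20410 - 80*(80 + 3*I) = -20410 - (6400 + 240*I) = -20410 + (-6400 - 240*I) = -26810 - 240*I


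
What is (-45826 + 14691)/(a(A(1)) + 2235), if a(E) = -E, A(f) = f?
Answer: -31135/2234 ≈ -13.937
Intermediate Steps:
(-45826 + 14691)/(a(A(1)) + 2235) = (-45826 + 14691)/(-1*1 + 2235) = -31135/(-1 + 2235) = -31135/2234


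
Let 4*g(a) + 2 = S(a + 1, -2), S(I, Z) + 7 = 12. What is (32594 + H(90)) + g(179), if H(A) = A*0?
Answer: 130379/4 ≈ 32595.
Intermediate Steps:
S(I, Z) = 5 (S(I, Z) = -7 + 12 = 5)
H(A) = 0
g(a) = 3/4 (g(a) = -1/2 + (1/4)*5 = -1/2 + 5/4 = 3/4)
(32594 + H(90)) + g(179) = (32594 + 0) + 3/4 = 32594 + 3/4 = 130379/4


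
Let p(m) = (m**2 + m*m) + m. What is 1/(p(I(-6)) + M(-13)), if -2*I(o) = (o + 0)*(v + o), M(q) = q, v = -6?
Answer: 1/2543 ≈ 0.00039324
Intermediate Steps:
I(o) = -o*(-6 + o)/2 (I(o) = -(o + 0)*(-6 + o)/2 = -o*(-6 + o)/2)
p(m) = m + 2*m**2 (p(m) = (m**2 + m**2) + m = 2*m**2 + m = m + 2*m**2)
1/(p(I(-6)) + M(-13)) = 1/(((1/2)*(-6)*(6 - 1*(-6)))*(1 + 2*((1/2)*(-6)*(6 - 1*(-6)))) - 13) = 1/(((1/2)*(-6)*(6 + 6))*(1 + 2*((1/2)*(-6)*(6 + 6))) - 13) = 1/(((1/2)*(-6)*12)*(1 + 2*((1/2)*(-6)*12)) - 13) = 1/(-36*(1 + 2*(-36)) - 13) = 1/(-36*(1 - 72) - 13) = 1/(-36*(-71) - 13) = 1/(2556 - 13) = 1/2543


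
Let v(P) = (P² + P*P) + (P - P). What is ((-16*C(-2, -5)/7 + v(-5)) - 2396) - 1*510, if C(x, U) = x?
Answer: -19960/7 ≈ -2851.4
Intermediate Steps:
v(P) = 2*P² (v(P) = (P² + P²) + 0 = 2*P² + 0 = 2*P²)
((-16*C(-2, -5)/7 + v(-5)) - 2396) - 1*510 = ((-(-32)/7 + 2*(-5)²) - 2396) - 1*510 = ((-(-32)/7 + 2*25) - 2396) - 510 = ((-16*(-2/7) + 50) - 2396) - 510 = ((32/7 + 50) - 2396) - 510 = (382/7 - 2396) - 510 = -16390/7 - 510 = -19960/7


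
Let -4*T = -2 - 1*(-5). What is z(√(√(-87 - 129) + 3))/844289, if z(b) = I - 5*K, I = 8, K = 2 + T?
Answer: 7/3377156 ≈ 2.0727e-6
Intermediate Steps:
T = -¾ (T = -(-2 - 1*(-5))/4 = -(-2 + 5)/4 = -¼*3 = -¾ ≈ -0.75000)
K = 5/4 (K = 2 - ¾ = 5/4 ≈ 1.2500)
z(b) = 7/4 (z(b) = 8 - 5*5/4 = 8 - 25/4 = 7/4)
z(√(√(-87 - 129) + 3))/844289 = (7/4)/844289 = (7/4)*(1/844289) = 7/3377156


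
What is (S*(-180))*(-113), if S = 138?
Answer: 2806920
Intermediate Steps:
(S*(-180))*(-113) = (138*(-180))*(-113) = -24840*(-113) = 2806920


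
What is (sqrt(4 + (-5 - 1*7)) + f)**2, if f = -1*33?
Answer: 1081 - 132*I*sqrt(2) ≈ 1081.0 - 186.68*I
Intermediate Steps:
f = -33
(sqrt(4 + (-5 - 1*7)) + f)**2 = (sqrt(4 + (-5 - 1*7)) - 33)**2 = (sqrt(4 + (-5 - 7)) - 33)**2 = (sqrt(4 - 12) - 33)**2 = (sqrt(-8) - 33)**2 = (2*I*sqrt(2) - 33)**2 = (-33 + 2*I*sqrt(2))**2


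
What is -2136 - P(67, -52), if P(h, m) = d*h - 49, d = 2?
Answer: -2221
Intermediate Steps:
P(h, m) = -49 + 2*h (P(h, m) = 2*h - 49 = -49 + 2*h)
-2136 - P(67, -52) = -2136 - (-49 + 2*67) = -2136 - (-49 + 134) = -2136 - 1*85 = -2136 - 85 = -2221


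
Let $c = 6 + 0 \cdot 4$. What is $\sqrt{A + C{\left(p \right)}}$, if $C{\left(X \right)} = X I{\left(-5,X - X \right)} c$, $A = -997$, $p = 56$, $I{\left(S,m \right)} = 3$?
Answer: $\sqrt{11} \approx 3.3166$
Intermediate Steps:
$c = 6$ ($c = 6 + 0 = 6$)
$C{\left(X \right)} = 18 X$ ($C{\left(X \right)} = X 3 \cdot 6 = 3 X 6 = 18 X$)
$\sqrt{A + C{\left(p \right)}} = \sqrt{-997 + 18 \cdot 56} = \sqrt{-997 + 1008} = \sqrt{11}$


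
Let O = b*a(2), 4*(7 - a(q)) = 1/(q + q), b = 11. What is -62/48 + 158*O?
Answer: 144673/12 ≈ 12056.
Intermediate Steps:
a(q) = 7 - 1/(8*q) (a(q) = 7 - 1/(4*(q + q)) = 7 - 1/(2*q)/4 = 7 - 1/(8*q))
O = 1221/16 (O = 11*(7 - ⅛/2) = 11*(7 - ⅛*½) = 11*(7 - 1/16) = 11*(111/16) = 1221/16 ≈ 76.313)
-62/48 + 158*O = -62/48 + 158*(1221/16) = -62*1/48 + 96459/8 = -31/24 + 96459/8 = 144673/12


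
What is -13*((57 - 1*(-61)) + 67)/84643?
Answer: -185/6511 ≈ -0.028413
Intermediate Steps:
-13*((57 - 1*(-61)) + 67)/84643 = -13*((57 + 61) + 67)*(1/84643) = -13*(118 + 67)*(1/84643) = -13*185*(1/84643) = -2405*1/84643 = -185/6511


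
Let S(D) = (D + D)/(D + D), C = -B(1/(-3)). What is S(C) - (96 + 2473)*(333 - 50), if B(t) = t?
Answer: -727026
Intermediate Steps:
C = ⅓ (C = -1/(-3) = -(-1)/3 = -1*(-⅓) = ⅓ ≈ 0.33333)
S(D) = 1 (S(D) = (2*D)/((2*D)) = (2*D)*(1/(2*D)) = 1)
S(C) - (96 + 2473)*(333 - 50) = 1 - (96 + 2473)*(333 - 50) = 1 - 2569*283 = 1 - 1*727027 = 1 - 727027 = -727026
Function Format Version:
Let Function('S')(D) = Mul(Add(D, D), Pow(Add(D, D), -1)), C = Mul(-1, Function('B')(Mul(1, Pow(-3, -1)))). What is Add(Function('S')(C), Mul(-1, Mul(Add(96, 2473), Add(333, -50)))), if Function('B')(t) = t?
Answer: -727026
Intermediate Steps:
C = Rational(1, 3) (C = Mul(-1, Mul(1, Pow(-3, -1))) = Mul(-1, Mul(1, Rational(-1, 3))) = Mul(-1, Rational(-1, 3)) = Rational(1, 3) ≈ 0.33333)
Function('S')(D) = 1 (Function('S')(D) = Mul(Mul(2, D), Pow(Mul(2, D), -1)) = Mul(Mul(2, D), Mul(Rational(1, 2), Pow(D, -1))) = 1)
Add(Function('S')(C), Mul(-1, Mul(Add(96, 2473), Add(333, -50)))) = Add(1, Mul(-1, Mul(Add(96, 2473), Add(333, -50)))) = Add(1, Mul(-1, Mul(2569, 283))) = Add(1, Mul(-1, 727027)) = Add(1, -727027) = -727026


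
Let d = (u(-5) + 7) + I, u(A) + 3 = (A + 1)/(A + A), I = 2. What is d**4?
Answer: 1048576/625 ≈ 1677.7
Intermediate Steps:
u(A) = -3 + (1 + A)/(2*A) (u(A) = -3 + (A + 1)/(A + A) = -3 + (1 + A)/((2*A)) = -3 + (1 + A)*(1/(2*A)) = -3 + (1 + A)/(2*A))
d = 32/5 (d = ((1/2)*(1 - 5*(-5))/(-5) + 7) + 2 = ((1/2)*(-1/5)*(1 + 25) + 7) + 2 = ((1/2)*(-1/5)*26 + 7) + 2 = (-13/5 + 7) + 2 = 22/5 + 2 = 32/5 ≈ 6.4000)
d**4 = (32/5)**4 = 1048576/625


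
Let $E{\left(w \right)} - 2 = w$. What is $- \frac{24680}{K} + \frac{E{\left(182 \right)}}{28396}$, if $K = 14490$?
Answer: $- \frac{17453678}{10286451} \approx -1.6968$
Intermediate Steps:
$E{\left(w \right)} = 2 + w$
$- \frac{24680}{K} + \frac{E{\left(182 \right)}}{28396} = - \frac{24680}{14490} + \frac{2 + 182}{28396} = \left(-24680\right) \frac{1}{14490} + 184 \cdot \frac{1}{28396} = - \frac{2468}{1449} + \frac{46}{7099} = - \frac{17453678}{10286451}$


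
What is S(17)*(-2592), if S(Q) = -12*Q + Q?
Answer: 484704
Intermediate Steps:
S(Q) = -11*Q
S(17)*(-2592) = -11*17*(-2592) = -187*(-2592) = 484704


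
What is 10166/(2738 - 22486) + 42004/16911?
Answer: 328788883/166979214 ≈ 1.9690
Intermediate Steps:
10166/(2738 - 22486) + 42004/16911 = 10166/(-19748) + 42004*(1/16911) = 10166*(-1/19748) + 42004/16911 = -5083/9874 + 42004/16911 = 328788883/166979214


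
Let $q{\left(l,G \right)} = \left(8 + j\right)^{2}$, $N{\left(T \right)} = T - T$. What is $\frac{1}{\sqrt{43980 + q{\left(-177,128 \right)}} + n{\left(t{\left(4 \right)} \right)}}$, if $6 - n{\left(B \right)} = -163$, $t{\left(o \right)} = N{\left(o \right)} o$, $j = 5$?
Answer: $- \frac{169}{15588} + \frac{7 \sqrt{901}}{15588} \approx 0.0026377$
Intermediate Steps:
$N{\left(T \right)} = 0$
$q{\left(l,G \right)} = 169$ ($q{\left(l,G \right)} = \left(8 + 5\right)^{2} = 13^{2} = 169$)
$t{\left(o \right)} = 0$ ($t{\left(o \right)} = 0 o = 0$)
$n{\left(B \right)} = 169$ ($n{\left(B \right)} = 6 - -163 = 6 + 163 = 169$)
$\frac{1}{\sqrt{43980 + q{\left(-177,128 \right)}} + n{\left(t{\left(4 \right)} \right)}} = \frac{1}{\sqrt{43980 + 169} + 169} = \frac{1}{\sqrt{44149} + 169} = \frac{1}{7 \sqrt{901} + 169} = \frac{1}{169 + 7 \sqrt{901}}$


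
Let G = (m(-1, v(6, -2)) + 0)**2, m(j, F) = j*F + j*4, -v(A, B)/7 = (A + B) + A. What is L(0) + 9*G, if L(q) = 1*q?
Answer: 39204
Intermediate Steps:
L(q) = q
v(A, B) = -14*A - 7*B (v(A, B) = -7*((A + B) + A) = -7*(B + 2*A) = -14*A - 7*B)
m(j, F) = 4*j + F*j (m(j, F) = F*j + 4*j = 4*j + F*j)
G = 4356 (G = (-(4 + (-14*6 - 7*(-2))) + 0)**2 = (-(4 + (-84 + 14)) + 0)**2 = (-(4 - 70) + 0)**2 = (-1*(-66) + 0)**2 = (66 + 0)**2 = 66**2 = 4356)
L(0) + 9*G = 0 + 9*4356 = 0 + 39204 = 39204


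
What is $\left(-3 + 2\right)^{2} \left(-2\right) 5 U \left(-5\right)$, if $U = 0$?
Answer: $0$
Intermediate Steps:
$\left(-3 + 2\right)^{2} \left(-2\right) 5 U \left(-5\right) = \left(-3 + 2\right)^{2} \left(-2\right) 5 \cdot 0 \left(-5\right) = \left(-1\right)^{2} \left(-2\right) 5 \cdot 0 \left(-5\right) = 1 \left(-2\right) 5 \cdot 0 \left(-5\right) = \left(-2\right) 5 \cdot 0 \left(-5\right) = \left(-10\right) 0 \left(-5\right) = 0 \left(-5\right) = 0$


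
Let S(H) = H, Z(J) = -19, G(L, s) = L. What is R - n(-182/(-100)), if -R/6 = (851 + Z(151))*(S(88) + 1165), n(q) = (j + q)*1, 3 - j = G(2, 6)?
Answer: -312748941/50 ≈ -6.2550e+6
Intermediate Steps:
j = 1 (j = 3 - 1*2 = 3 - 2 = 1)
n(q) = 1 + q (n(q) = (1 + q)*1 = 1 + q)
R = -6254976 (R = -6*(851 - 19)*(88 + 1165) = -4992*1253 = -6*1042496 = -6254976)
R - n(-182/(-100)) = -6254976 - (1 - 182/(-100)) = -6254976 - (1 - 182*(-1/100)) = -6254976 - (1 + 91/50) = -6254976 - 1*141/50 = -6254976 - 141/50 = -312748941/50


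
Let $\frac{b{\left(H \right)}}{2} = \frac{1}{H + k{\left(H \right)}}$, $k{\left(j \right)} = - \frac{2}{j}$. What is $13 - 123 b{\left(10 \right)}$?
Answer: $- \frac{593}{49} \approx -12.102$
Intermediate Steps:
$b{\left(H \right)} = \frac{2}{H - \frac{2}{H}}$
$13 - 123 b{\left(10 \right)} = 13 - 123 \cdot 2 \cdot 10 \frac{1}{-2 + 10^{2}} = 13 - 123 \cdot 2 \cdot 10 \frac{1}{-2 + 100} = 13 - 123 \cdot 2 \cdot 10 \cdot \frac{1}{98} = 13 - \frac{1230}{49} = - \frac{593}{49}$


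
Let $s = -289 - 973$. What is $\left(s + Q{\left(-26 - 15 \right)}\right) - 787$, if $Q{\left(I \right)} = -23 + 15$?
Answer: $-2057$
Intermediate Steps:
$s = -1262$
$Q{\left(I \right)} = -8$
$\left(s + Q{\left(-26 - 15 \right)}\right) - 787 = \left(-1262 - 8\right) - 787 = -1270 - 787 = -2057$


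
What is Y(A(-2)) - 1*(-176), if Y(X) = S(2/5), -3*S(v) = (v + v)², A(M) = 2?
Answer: 13184/75 ≈ 175.79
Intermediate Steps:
S(v) = -4*v²/3 (S(v) = -(v + v)²/3 = -4*v²/3)
Y(X) = -16/75 (Y(X) = -4*(2/5)²/3 = -4*(2*(⅕))²/3 = -4*(⅖)²/3 = -4/3*4/25 = -16/75)
Y(A(-2)) - 1*(-176) = -16/75 - 1*(-176) = -16/75 + 176 = 13184/75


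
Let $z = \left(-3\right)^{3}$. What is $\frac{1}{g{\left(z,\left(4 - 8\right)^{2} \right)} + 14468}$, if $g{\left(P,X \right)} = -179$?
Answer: $\frac{1}{14289} \approx 6.9984 \cdot 10^{-5}$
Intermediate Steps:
$z = -27$
$\frac{1}{g{\left(z,\left(4 - 8\right)^{2} \right)} + 14468} = \frac{1}{-179 + 14468} = \frac{1}{14289}$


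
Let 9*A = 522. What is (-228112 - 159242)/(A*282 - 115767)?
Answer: 129118/33137 ≈ 3.8965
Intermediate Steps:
A = 58 (A = (⅑)*522 = 58)
(-228112 - 159242)/(A*282 - 115767) = (-228112 - 159242)/(58*282 - 115767) = -387354/(16356 - 115767) = -387354/(-99411) = -387354*(-1/99411) = 129118/33137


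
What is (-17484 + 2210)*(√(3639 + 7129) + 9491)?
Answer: -144965534 - 61096*√673 ≈ -1.4655e+8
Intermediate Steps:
(-17484 + 2210)*(√(3639 + 7129) + 9491) = -15274*(√10768 + 9491) = -15274*(4*√673 + 9491) = -15274*(9491 + 4*√673) = -144965534 - 61096*√673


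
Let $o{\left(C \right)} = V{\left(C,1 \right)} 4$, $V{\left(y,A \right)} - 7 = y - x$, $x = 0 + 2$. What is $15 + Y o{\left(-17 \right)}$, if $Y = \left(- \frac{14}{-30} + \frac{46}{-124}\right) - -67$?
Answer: $- \frac{496867}{155} \approx -3205.6$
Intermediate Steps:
$x = 2$
$V{\left(y,A \right)} = 5 + y$ ($V{\left(y,A \right)} = 7 + \left(y - 2\right) = 7 + \left(-2 + y\right) = 5 + y$)
$Y = \frac{62399}{930}$ ($Y = \left(\left(-14\right) \left(- \frac{1}{30}\right) + 46 \left(- \frac{1}{124}\right)\right) + 67 = \left(\frac{7}{15} - \frac{23}{62}\right) + 67 = \frac{89}{930} + 67 = \frac{62399}{930} \approx 67.096$)
$o{\left(C \right)} = 20 + 4 C$ ($o{\left(C \right)} = \left(5 + C\right) 4 = 20 + 4 C$)
$15 + Y o{\left(-17 \right)} = 15 + \frac{62399 \left(20 + 4 \left(-17\right)\right)}{930} = 15 + \frac{62399 \left(20 - 68\right)}{930} = 15 + \frac{62399}{930} \left(-48\right) = 15 - \frac{499192}{155} = - \frac{496867}{155}$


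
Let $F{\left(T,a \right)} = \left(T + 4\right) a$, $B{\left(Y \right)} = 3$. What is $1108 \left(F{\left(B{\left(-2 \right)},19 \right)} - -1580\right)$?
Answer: $1898004$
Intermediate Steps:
$F{\left(T,a \right)} = a \left(4 + T\right)$ ($F{\left(T,a \right)} = \left(4 + T\right) a = a \left(4 + T\right)$)
$1108 \left(F{\left(B{\left(-2 \right)},19 \right)} - -1580\right) = 1108 \left(19 \left(4 + 3\right) - -1580\right) = 1108 \left(19 \cdot 7 + 1580\right) = 1108 \left(133 + 1580\right) = 1108 \cdot 1713 = 1898004$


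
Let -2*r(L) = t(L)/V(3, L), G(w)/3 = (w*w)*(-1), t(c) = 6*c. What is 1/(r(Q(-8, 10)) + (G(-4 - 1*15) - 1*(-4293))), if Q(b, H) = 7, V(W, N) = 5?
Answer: 5/16029 ≈ 0.00031193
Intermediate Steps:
G(w) = -3*w² (G(w) = 3*((w*w)*(-1)) = 3*(w²*(-1)) = 3*(-w²) = -3*w²)
r(L) = -3*L/5 (r(L) = -6*L/(2*5) = -3*L/5)
1/(r(Q(-8, 10)) + (G(-4 - 1*15) - 1*(-4293))) = 1/(-⅗*7 + (-3*(-4 - 1*15)² - 1*(-4293))) = 1/(-21/5 + (-3*(-4 - 15)² + 4293)) = 1/(-21/5 + (-3*(-19)² + 4293)) = 1/(-21/5 + (-3*361 + 4293)) = 1/(-21/5 + (-1083 + 4293)) = 1/(-21/5 + 3210) = 1/(16029/5) = 5/16029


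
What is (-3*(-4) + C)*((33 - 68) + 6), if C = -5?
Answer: -203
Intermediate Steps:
(-3*(-4) + C)*((33 - 68) + 6) = (-3*(-4) - 5)*((33 - 68) + 6) = (12 - 5)*(-35 + 6) = 7*(-29) = -203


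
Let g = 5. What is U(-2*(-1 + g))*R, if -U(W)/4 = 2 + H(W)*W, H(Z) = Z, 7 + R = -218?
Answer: 59400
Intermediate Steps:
R = -225 (R = -7 - 218 = -225)
U(W) = -8 - 4*W**2 (U(W) = -4*(2 + W*W) = -4*(2 + W**2) = -8 - 4*W**2)
U(-2*(-1 + g))*R = (-8 - 4*4*(-1 + 5)**2)*(-225) = (-8 - 4*(-2*4)**2)*(-225) = (-8 - 4*(-8)**2)*(-225) = (-8 - 4*64)*(-225) = (-8 - 256)*(-225) = -264*(-225) = 59400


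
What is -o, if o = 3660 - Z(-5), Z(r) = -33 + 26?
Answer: -3667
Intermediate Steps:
Z(r) = -7
o = 3667 (o = 3660 - 1*(-7) = 3660 + 7 = 3667)
-o = -1*3667 = -3667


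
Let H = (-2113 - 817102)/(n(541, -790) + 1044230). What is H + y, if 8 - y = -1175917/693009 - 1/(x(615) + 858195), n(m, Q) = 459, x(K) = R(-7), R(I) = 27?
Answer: 7596354917496317/852310839047518 ≈ 8.9127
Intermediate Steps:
x(K) = 27
y = 7911170223/815851262 (y = 8 - (-1175917/693009 - 1/(27 + 858195)) = 8 - (-1175917*1/693009 - 1/858222) = 8 - (-1175917/693009 - 1*1/858222) = 8 - (-1175917/693009 - 1/858222) = 8 - 1*(-1384360127/815851262) = 8 + 1384360127/815851262 = 7911170223/815851262 ≈ 9.6968)
H = -819215/1044689 (H = (-2113 - 817102)/(459 + 1044230) = -819215/1044689 ≈ -0.78417)
H + y = -819215/1044689 + 7911170223/815851262 = 7596354917496317/852310839047518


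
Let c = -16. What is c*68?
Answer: -1088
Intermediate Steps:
c*68 = -16*68 = -1088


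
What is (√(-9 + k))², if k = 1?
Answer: -8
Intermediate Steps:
(√(-9 + k))² = (√(-9 + 1))² = (√(-8))² = (2*I*√2)² = -8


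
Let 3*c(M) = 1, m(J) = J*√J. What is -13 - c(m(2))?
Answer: -40/3 ≈ -13.333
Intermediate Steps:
m(J) = J^(3/2)
c(M) = ⅓ (c(M) = (⅓)*1 = ⅓)
-13 - c(m(2)) = -13 - 1*⅓ = -13 - ⅓ = -40/3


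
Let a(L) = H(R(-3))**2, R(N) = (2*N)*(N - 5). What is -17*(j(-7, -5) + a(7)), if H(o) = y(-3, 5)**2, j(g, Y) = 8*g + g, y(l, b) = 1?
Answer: 1054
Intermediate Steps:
R(N) = 2*N*(-5 + N) (R(N) = (2*N)*(-5 + N) = 2*N*(-5 + N))
j(g, Y) = 9*g
H(o) = 1 (H(o) = 1**2 = 1)
a(L) = 1 (a(L) = 1**2 = 1)
-17*(j(-7, -5) + a(7)) = -17*(9*(-7) + 1) = -17*(-63 + 1) = -17*(-62) = 1054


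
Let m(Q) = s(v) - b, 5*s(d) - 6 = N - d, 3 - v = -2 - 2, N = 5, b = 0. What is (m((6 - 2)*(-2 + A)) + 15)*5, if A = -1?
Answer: 79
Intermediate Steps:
v = 7 (v = 3 - (-2 - 2) = 3 - 1*(-4) = 3 + 4 = 7)
s(d) = 11/5 - d/5 (s(d) = 6/5 + (5 - d)/5 = 6/5 + (1 - d/5) = 11/5 - d/5)
m(Q) = 4/5 (m(Q) = (11/5 - 1/5*7) - 1*0 = (11/5 - 7/5) + 0 = 4/5 + 0 = 4/5)
(m((6 - 2)*(-2 + A)) + 15)*5 = (4/5 + 15)*5 = (79/5)*5 = 79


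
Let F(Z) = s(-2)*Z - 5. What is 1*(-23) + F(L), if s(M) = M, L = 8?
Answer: -44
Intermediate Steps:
F(Z) = -5 - 2*Z (F(Z) = -2*Z - 5 = -5 - 2*Z)
1*(-23) + F(L) = 1*(-23) + (-5 - 2*8) = -23 + (-5 - 16) = -23 - 21 = -44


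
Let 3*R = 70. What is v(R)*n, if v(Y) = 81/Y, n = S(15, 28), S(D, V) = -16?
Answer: -1944/35 ≈ -55.543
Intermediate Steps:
R = 70/3 (R = (⅓)*70 = 70/3 ≈ 23.333)
n = -16
v(R)*n = (81/(70/3))*(-16) = (81*(3/70))*(-16) = (243/70)*(-16) = -1944/35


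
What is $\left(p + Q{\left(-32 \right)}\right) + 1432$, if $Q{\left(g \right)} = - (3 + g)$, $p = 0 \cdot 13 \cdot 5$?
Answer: $1461$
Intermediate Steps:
$p = 0$ ($p = 0 \cdot 5 = 0$)
$Q{\left(g \right)} = -3 - g$
$\left(p + Q{\left(-32 \right)}\right) + 1432 = \left(0 - -29\right) + 1432 = \left(0 + \left(-3 + 32\right)\right) + 1432 = \left(0 + 29\right) + 1432 = 29 + 1432 = 1461$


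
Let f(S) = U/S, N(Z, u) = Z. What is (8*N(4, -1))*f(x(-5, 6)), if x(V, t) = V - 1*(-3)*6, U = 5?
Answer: 160/13 ≈ 12.308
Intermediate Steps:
x(V, t) = 18 + V (x(V, t) = V + 3*6 = V + 18 = 18 + V)
f(S) = 5/S
(8*N(4, -1))*f(x(-5, 6)) = (8*4)*(5/(18 - 5)) = 32*(5/13) = 160/13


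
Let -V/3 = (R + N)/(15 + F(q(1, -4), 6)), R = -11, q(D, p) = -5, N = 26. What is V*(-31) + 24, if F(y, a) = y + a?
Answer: 1779/16 ≈ 111.19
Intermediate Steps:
F(y, a) = a + y
V = -45/16 (V = -3*(-11 + 26)/(15 + (6 - 5)) = -45/(15 + 1) = -45/16 ≈ -2.8125)
V*(-31) + 24 = -45/16*(-31) + 24 = 1395/16 + 24 = 1779/16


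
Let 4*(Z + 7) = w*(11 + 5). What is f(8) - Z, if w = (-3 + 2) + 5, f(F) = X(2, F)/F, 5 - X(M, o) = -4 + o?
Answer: -71/8 ≈ -8.8750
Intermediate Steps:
X(M, o) = 9 - o (X(M, o) = 5 - (-4 + o) = 5 + (4 - o) = 9 - o)
f(F) = (9 - F)/F
w = 4 (w = -1 + 5 = 4)
Z = 9 (Z = -7 + (4*(11 + 5))/4 = -7 + (4*16)/4 = -7 + (1/4)*64 = -7 + 16 = 9)
f(8) - Z = (9 - 1*8)/8 - 1*9 = (9 - 8)/8 - 9 = (1/8)*1 - 9 = 1/8 - 9 = -71/8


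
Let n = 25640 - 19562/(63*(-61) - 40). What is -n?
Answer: -99579682/3883 ≈ -25645.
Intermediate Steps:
n = 99579682/3883 (n = 25640 - 19562/(-3843 - 40) = 25640 - 19562/(-3883) = 25640 - 19562*(-1/3883) = 25640 + 19562/3883 = 99579682/3883 ≈ 25645.)
-n = -1*99579682/3883 = -99579682/3883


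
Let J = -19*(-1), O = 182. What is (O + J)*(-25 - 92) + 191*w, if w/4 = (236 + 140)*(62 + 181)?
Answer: 69781635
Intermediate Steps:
J = 19
w = 365472 (w = 4*((236 + 140)*(62 + 181)) = 4*(376*243) = 4*91368 = 365472)
(O + J)*(-25 - 92) + 191*w = (182 + 19)*(-25 - 92) + 191*365472 = 201*(-117) + 69805152 = -23517 + 69805152 = 69781635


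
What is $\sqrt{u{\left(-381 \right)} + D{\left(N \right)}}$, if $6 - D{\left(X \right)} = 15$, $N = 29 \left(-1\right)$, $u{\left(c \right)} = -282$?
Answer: $i \sqrt{291} \approx 17.059 i$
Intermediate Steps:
$N = -29$
$D{\left(X \right)} = -9$ ($D{\left(X \right)} = 6 - 15 = -9$)
$\sqrt{u{\left(-381 \right)} + D{\left(N \right)}} = \sqrt{-282 - 9} = \sqrt{-291} = i \sqrt{291}$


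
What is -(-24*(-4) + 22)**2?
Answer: -13924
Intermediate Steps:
-(-24*(-4) + 22)**2 = -(96 + 22)**2 = -1*118**2 = -1*13924 = -13924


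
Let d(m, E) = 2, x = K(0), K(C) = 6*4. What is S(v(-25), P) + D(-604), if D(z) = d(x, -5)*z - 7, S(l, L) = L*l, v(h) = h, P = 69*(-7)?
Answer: 10860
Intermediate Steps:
P = -483
K(C) = 24
x = 24
D(z) = -7 + 2*z (D(z) = 2*z - 7 = -7 + 2*z)
S(v(-25), P) + D(-604) = -483*(-25) + (-7 + 2*(-604)) = 12075 + (-7 - 1208) = 12075 - 1215 = 10860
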